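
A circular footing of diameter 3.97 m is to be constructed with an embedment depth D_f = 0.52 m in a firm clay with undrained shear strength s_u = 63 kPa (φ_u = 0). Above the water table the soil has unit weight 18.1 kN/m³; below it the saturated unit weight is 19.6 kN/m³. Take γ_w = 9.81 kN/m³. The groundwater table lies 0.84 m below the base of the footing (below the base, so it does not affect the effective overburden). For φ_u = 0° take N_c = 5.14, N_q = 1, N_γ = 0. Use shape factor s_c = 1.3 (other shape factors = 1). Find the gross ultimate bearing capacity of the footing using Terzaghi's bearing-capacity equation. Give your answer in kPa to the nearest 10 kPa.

Overburden at base level: q = 18.1 × 0.52 = 9.412 kPa.
Cohesion term c·N_c·s_c = 63 × 5.14 × 1.3 = 420.97 kPa; surcharge term q·N_q = 9.412 × 1 = 9.412 kPa.
q_ult = 420.97 + 9.412 = 430.38 kPa.

q_ult ≈ 430 kPa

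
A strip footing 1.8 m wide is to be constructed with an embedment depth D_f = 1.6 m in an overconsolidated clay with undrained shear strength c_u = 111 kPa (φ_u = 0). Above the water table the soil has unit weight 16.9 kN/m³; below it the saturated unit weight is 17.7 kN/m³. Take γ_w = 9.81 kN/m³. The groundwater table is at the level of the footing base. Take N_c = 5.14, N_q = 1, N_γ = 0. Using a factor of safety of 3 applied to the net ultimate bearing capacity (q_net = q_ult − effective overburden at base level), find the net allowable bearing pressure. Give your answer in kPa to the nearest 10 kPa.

Overburden at base level: q = 16.9 × 1.6 = 27.04 kPa.
Cohesion term c·N_c = 111 × 5.14 = 570.54 kPa; surcharge term q·N_q = 27.04 × 1 = 27.04 kPa.
q_ult = 570.54 + 27.04 = 597.58 kPa.
Net ultimate: q_net = 597.58 − 27.04 = 570.54 kPa.
q_all(net) = 570.54 / 3 = 190.18 kPa.

q_all(net) ≈ 190 kPa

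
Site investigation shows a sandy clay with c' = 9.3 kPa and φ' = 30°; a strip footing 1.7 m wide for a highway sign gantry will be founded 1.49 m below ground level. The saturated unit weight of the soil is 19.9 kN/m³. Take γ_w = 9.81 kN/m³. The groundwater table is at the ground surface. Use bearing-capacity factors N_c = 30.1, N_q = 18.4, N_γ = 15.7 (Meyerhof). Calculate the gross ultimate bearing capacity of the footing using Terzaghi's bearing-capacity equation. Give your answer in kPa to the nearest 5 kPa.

q_ult ≈ 690 kPa

γ' = 19.9 − 9.81 = 10.09 kN/m³ (submerged throughout). q = 10.09 × 1.49 = 15.034 kPa; the same γ' applies in the ½γBN_γ term.
c·N_c = 9.3 × 30.1 = 279.93 kPa
q·N_q = 15.034 × 18.4 = 276.63 kPa
0.5·γ·B·N_γ = 0.5 × 10.09 × 1.7 × 15.7 = 134.65 kPa
q_ult = 279.93 + 276.63 + 134.65 = 691.21 kPa.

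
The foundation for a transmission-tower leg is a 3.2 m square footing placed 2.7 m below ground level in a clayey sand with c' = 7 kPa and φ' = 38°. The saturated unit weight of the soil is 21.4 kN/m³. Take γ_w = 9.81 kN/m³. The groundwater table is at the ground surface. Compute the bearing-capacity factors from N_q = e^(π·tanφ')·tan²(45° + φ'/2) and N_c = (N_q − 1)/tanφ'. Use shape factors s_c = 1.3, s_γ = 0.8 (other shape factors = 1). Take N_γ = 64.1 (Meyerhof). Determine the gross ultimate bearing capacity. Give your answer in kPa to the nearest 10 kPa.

q_ult ≈ 3040 kPa

tan38° = 0.7813, so N_q = e^(π×0.7813)·tan²(64°) = 11.64 × 4.204 = 48.93.
N_c = (48.93 − 1)/tan38° = 61.35.
Water table at ground surface, so effective unit weight γ' = 21.4 − 9.81 = 11.59 kN/m³ is used throughout; overburden q = 11.59 × 2.7 = 31.293 kPa; the same γ' applies in the ½γBN_γ term.
Cohesion term c·N_c·s_c = 7 × 61.352 × 1.3 = 558.3 kPa; surcharge term q·N_q = 31.293 × 48.933 = 1531.3 kPa; self-weight term 0.5·γ·B·N_γ·s_γ = 0.5 × 11.59 × 3.2 × 64.1 × 0.8 = 950.94 kPa.
q_ult = 558.3 + 1531.3 + 950.94 = 3040.5 kPa.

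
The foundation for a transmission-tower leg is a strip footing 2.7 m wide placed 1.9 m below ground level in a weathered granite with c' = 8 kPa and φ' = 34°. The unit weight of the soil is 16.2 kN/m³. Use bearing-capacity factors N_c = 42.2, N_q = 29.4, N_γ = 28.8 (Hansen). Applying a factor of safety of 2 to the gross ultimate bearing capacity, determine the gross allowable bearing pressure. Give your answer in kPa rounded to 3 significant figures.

q_all ≈ 936 kPa

Overburden at base level: q = 16.2 × 1.9 = 30.78 kPa.
Cohesion term c·N_c = 8 × 42.2 = 337.6 kPa; surcharge term q·N_q = 30.78 × 29.4 = 904.93 kPa; self-weight term 0.5·γ·B·N_γ = 0.5 × 16.2 × 2.7 × 28.8 = 629.86 kPa.
q_ult = 337.6 + 904.93 + 629.86 = 1872.4 kPa.
q_all = q_ult / FS = 1872.4 / 2 = 936.19 kPa.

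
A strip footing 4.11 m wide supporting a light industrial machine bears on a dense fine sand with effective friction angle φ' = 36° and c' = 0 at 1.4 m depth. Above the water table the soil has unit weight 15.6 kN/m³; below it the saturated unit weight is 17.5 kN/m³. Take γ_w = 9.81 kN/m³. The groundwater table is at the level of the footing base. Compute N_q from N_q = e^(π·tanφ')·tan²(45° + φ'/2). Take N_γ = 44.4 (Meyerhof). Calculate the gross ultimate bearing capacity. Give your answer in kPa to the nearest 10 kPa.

tan36° = 0.7265, so N_q = e^(π×0.7265)·tan²(63°) = 9.801 × 3.852 = 37.75.
q = γ·D_f = 15.6 × 1.4 = 21.84 kPa.
For the ½γBN_γ term take γ' = 17.5 − 9.81 = 7.69 kN/m³ (soil below base is submerged).
q·N_q = 21.84 × 37.752 = 824.51 kPa
0.5·γ·B·N_γ = 0.5 × 7.69 × 4.11 × 44.4 = 701.65 kPa
q_ult = 824.51 + 701.65 = 1526.2 kPa.

q_ult ≈ 1530 kPa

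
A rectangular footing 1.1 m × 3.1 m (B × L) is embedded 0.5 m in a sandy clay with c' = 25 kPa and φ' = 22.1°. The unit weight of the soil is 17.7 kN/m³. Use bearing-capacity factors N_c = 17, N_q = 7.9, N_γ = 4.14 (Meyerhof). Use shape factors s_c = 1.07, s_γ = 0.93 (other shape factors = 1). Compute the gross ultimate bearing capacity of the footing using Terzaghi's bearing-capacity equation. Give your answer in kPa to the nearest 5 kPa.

Effective surcharge at the founding depth q = γ·D_f = 17.7 × 0.5 = 8.85 kPa.
q_ult = c·N_c·s_c + q·N_q + 0.5·γ·B·N_γ·s_γ
     = 25 × 17 × 1.07 + 8.85 × 7.9 + 0.5 × 17.7 × 1.1 × 4.14 × 0.93
     = 454.75 + 69.915 + 37.482 = 562.15 kPa.

q_ult ≈ 560 kPa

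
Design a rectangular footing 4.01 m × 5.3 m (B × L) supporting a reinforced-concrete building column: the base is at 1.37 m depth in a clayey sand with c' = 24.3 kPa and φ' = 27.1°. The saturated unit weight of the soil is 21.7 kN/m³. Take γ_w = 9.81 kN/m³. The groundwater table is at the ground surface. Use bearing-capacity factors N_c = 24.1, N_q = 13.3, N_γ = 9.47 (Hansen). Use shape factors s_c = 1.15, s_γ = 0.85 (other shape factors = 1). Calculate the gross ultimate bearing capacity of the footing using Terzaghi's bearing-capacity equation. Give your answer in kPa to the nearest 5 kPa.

q_ult ≈ 1080 kPa

γ' = 21.7 − 9.81 = 11.89 kN/m³ (submerged throughout). q = 11.89 × 1.37 = 16.289 kPa; the same γ' applies in the ½γBN_γ term.
c·N_c·s_c = 24.3 × 24.1 × 1.15 = 673.47 kPa
q·N_q = 16.289 × 13.3 = 216.65 kPa
0.5·γ·B·N_γ·s_γ = 0.5 × 11.89 × 4.01 × 9.47 × 0.85 = 191.9 kPa
q_ult = 673.47 + 216.65 + 191.9 = 1082 kPa.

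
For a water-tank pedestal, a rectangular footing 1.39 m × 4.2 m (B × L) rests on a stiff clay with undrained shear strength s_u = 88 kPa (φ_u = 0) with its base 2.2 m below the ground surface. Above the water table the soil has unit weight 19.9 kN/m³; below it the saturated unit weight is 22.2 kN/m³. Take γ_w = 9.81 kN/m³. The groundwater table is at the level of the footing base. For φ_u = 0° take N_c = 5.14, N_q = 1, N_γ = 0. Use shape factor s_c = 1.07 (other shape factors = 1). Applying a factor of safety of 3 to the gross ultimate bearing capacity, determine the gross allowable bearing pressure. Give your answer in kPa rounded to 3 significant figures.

q_all ≈ 176 kPa

q = γ·D_f = 19.9 × 2.2 = 43.78 kPa.
c·N_c·s_c = 88 × 5.14 × 1.07 = 483.98 kPa
q·N_q = 43.78 × 1 = 43.78 kPa
q_ult = 483.98 + 43.78 = 527.76 kPa.
q_all = q_ult / FS = 527.76 / 3 = 175.92 kPa.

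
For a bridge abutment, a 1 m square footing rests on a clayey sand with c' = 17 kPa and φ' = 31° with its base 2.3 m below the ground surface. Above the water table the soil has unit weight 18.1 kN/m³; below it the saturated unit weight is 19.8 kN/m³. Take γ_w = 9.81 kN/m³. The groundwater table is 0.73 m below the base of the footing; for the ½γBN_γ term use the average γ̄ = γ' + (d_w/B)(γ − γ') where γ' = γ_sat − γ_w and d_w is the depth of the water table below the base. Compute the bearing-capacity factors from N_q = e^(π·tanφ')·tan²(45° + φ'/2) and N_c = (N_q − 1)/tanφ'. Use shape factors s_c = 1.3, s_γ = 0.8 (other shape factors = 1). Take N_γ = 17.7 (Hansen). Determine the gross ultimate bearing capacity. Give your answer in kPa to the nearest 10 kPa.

q_ult ≈ 1690 kPa

tan31° = 0.6009, so N_q = e^(π×0.6009)·tan²(60.5°) = 6.604 × 3.124 = 20.63.
N_c = (20.63 − 1)/tan31° = 32.67.
Overburden at base level: q = 18.1 × 2.3 = 41.63 kPa.
The water table is 0.73 m below the base (< B = 1 m), so the ½γBN_γ term uses γ̄ = γ' + (d_w/B)(γ − γ') = 9.99 + (0.73/1)(18.1 − 9.99) = 15.91 kN/m³.
Cohesion term c·N_c·s_c = 17 × 32.671 × 1.3 = 722.03 kPa; surcharge term q·N_q = 41.63 × 20.631 = 858.86 kPa; self-weight term 0.5·γ·B·N_γ·s_γ = 0.5 × 15.91 × 1 × 17.7 × 0.8 = 112.64 kPa.
q_ult = 722.03 + 858.86 + 112.64 = 1693.5 kPa.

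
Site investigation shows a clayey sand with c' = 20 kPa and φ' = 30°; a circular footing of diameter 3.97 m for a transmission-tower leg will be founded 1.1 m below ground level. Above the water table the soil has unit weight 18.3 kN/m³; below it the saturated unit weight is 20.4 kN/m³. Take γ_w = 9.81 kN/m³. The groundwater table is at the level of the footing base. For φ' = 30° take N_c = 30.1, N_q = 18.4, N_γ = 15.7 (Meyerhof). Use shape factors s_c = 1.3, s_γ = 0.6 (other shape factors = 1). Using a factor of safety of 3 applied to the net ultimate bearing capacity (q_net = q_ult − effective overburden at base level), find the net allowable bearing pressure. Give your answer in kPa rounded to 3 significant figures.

Effective surcharge at the founding depth q = γ·D_f = 18.3 × 1.1 = 20.13 kPa.
The water table coincides with the base, so in the self-weight term γ → γ' = 10.59 kN/m³.
q_ult = c·N_c·s_c + q·N_q + 0.5·γ·B·N_γ·s_γ
     = 20 × 30.1 × 1.3 + 20.13 × 18.4 + 0.5 × 10.59 × 3.97 × 15.7 × 0.6
     = 782.6 + 370.39 + 198.02 = 1351 kPa.
Net ultimate: q_net = 1351 − 20.13 = 1330.9 kPa.
q_all(net) = 1330.9 / 3 = 443.63 kPa.

q_all(net) ≈ 444 kPa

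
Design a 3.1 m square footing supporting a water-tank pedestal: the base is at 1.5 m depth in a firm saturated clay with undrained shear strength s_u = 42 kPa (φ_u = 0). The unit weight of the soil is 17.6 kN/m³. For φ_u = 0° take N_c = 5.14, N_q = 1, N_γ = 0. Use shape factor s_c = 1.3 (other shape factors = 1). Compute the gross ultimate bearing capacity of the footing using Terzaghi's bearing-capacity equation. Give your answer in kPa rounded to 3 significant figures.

q_ult ≈ 307 kPa

q = γ·D_f = 17.6 × 1.5 = 26.4 kPa.
c·N_c·s_c = 42 × 5.14 × 1.3 = 280.64 kPa
q·N_q = 26.4 × 1 = 26.4 kPa
q_ult = 280.64 + 26.4 = 307.04 kPa.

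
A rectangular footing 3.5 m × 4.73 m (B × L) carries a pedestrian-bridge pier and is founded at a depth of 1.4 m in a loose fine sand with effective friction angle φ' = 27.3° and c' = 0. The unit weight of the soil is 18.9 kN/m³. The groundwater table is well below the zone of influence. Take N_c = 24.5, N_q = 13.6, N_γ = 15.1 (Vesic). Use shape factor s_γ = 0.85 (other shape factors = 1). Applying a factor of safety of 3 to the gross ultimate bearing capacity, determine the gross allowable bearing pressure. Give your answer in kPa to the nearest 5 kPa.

q_all ≈ 260 kPa

Effective surcharge at the founding depth q = γ·D_f = 18.9 × 1.4 = 26.46 kPa.
q_ult = q·N_q + 0.5·γ·B·N_γ·s_γ
     = 26.46 × 13.6 + 0.5 × 18.9 × 3.5 × 15.1 × 0.85
     = 359.86 + 424.52 = 784.37 kPa.
q_all = q_ult / FS = 784.37 / 3 = 261.46 kPa.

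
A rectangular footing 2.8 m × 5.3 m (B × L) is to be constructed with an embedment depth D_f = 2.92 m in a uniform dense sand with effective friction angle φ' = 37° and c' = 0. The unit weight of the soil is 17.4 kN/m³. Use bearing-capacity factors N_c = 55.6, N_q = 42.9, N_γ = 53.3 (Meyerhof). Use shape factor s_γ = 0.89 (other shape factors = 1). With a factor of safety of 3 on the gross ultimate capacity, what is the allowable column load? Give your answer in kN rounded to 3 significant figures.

P_all ≈ 16500 kN

Overburden at base level: q = 17.4 × 2.92 = 50.808 kPa.
Surcharge term q·N_q = 50.808 × 42.9 = 2179.7 kPa; self-weight term 0.5·γ·B·N_γ·s_γ = 0.5 × 17.4 × 2.8 × 53.3 × 0.89 = 1155.6 kPa.
q_ult = 2179.7 + 1155.6 = 3335.2 kPa.
Gross allowable pressure q_all = 3335.2 / 3 = 1111.7 kPa.
Footing area = 14.84 m², so allowable column load = 1111.7 × 14.84 = 16498 kN.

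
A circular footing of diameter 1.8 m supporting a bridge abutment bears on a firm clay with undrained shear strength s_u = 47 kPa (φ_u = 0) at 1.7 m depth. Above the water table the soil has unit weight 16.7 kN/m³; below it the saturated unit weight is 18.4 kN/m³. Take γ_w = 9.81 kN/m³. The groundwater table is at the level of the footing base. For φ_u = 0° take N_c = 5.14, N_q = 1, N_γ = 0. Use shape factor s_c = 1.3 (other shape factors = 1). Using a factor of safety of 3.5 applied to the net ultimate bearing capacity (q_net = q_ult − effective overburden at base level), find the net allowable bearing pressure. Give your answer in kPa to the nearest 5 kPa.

q = γ·D_f = 16.7 × 1.7 = 28.39 kPa.
c·N_c·s_c = 47 × 5.14 × 1.3 = 314.05 kPa
q·N_q = 28.39 × 1 = 28.39 kPa
q_ult = 314.05 + 28.39 = 342.44 kPa.
Net ultimate: q_net = 342.44 − 28.39 = 314.05 kPa.
q_all(net) = 314.05 / 3.5 = 89.73 kPa.

q_all(net) ≈ 90 kPa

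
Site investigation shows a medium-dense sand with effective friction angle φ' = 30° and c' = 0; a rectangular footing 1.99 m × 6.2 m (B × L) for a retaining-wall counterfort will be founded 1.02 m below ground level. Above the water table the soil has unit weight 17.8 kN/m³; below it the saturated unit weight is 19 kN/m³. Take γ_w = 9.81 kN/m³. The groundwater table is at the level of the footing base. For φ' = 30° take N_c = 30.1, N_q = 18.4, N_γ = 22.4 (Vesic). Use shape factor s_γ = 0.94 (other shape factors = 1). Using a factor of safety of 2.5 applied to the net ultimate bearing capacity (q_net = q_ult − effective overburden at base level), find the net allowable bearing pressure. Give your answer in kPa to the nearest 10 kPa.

Effective surcharge at the founding depth q = γ·D_f = 17.8 × 1.02 = 18.156 kPa.
The water table coincides with the base, so in the self-weight term γ → γ' = 9.19 kN/m³.
q_ult = q·N_q + 0.5·γ·B·N_γ·s_γ
     = 18.156 × 18.4 + 0.5 × 9.19 × 1.99 × 22.4 × 0.94
     = 334.07 + 192.54 = 526.61 kPa.
Net ultimate: q_net = 526.61 − 18.156 = 508.45 kPa.
q_all(net) = 508.45 / 2.5 = 203.38 kPa.

q_all(net) ≈ 200 kPa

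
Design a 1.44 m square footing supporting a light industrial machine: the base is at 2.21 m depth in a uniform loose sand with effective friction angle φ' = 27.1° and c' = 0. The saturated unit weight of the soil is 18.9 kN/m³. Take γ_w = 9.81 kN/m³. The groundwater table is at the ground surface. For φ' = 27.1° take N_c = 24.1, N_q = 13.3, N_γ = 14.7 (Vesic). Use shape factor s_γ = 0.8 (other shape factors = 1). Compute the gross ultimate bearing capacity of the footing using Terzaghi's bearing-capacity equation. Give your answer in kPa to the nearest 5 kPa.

Water table at ground surface, so effective unit weight γ' = 18.9 − 9.81 = 9.09 kN/m³ is used throughout; overburden q = 9.09 × 2.21 = 20.089 kPa; the same γ' applies in the ½γBN_γ term.
Surcharge term q·N_q = 20.089 × 13.3 = 267.18 kPa; self-weight term 0.5·γ·B·N_γ·s_γ = 0.5 × 9.09 × 1.44 × 14.7 × 0.8 = 76.967 kPa.
q_ult = 267.18 + 76.967 = 344.15 kPa.

q_ult ≈ 345 kPa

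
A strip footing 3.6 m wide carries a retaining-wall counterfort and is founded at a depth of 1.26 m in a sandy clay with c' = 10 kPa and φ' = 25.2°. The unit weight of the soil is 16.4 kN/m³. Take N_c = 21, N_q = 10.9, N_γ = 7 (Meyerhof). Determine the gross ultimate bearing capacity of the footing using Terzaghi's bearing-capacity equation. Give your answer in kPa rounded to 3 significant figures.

q_ult ≈ 642 kPa

Effective surcharge at the founding depth q = γ·D_f = 16.4 × 1.26 = 20.664 kPa.
q_ult = c·N_c + q·N_q + 0.5·γ·B·N_γ
     = 10 × 21 + 20.664 × 10.9 + 0.5 × 16.4 × 3.6 × 7
     = 210 + 225.24 + 206.64 = 641.88 kPa.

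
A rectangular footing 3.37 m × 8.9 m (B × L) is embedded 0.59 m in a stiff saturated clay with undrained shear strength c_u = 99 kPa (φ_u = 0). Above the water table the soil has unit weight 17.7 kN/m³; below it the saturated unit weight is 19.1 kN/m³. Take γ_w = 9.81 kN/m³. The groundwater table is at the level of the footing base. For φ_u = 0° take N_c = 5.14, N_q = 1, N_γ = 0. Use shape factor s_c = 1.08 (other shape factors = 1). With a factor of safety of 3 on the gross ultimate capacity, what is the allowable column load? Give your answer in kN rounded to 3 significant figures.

Effective surcharge at the founding depth q = γ·D_f = 17.7 × 0.59 = 10.443 kPa.
q_ult = c·N_c·s_c + q·N_q
     = 99 × 5.14 × 1.08 + 10.443 × 1
     = 549.57 + 10.443 = 560.01 kPa.
Gross allowable pressure q_all = 560.01 / 3 = 186.67 kPa.
Footing area = 29.993 m², so allowable column load = 186.67 × 29.993 = 5598.8 kN.

P_all ≈ 5600 kN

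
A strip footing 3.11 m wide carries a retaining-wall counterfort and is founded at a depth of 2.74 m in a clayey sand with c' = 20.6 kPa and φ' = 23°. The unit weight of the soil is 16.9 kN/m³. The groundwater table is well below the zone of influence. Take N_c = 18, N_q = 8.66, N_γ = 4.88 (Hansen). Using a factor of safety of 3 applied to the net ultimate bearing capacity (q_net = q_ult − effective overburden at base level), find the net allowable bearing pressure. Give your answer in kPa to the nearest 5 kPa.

q_all(net) ≈ 285 kPa

q = γ·D_f = 16.9 × 2.74 = 46.306 kPa.
c·N_c = 20.6 × 18 = 370.8 kPa
q·N_q = 46.306 × 8.66 = 401.01 kPa
0.5·γ·B·N_γ = 0.5 × 16.9 × 3.11 × 4.88 = 128.24 kPa
q_ult = 370.8 + 401.01 + 128.24 = 900.05 kPa.
Net ultimate: q_net = 900.05 − 46.306 = 853.75 kPa.
q_all(net) = 853.75 / 3 = 284.58 kPa.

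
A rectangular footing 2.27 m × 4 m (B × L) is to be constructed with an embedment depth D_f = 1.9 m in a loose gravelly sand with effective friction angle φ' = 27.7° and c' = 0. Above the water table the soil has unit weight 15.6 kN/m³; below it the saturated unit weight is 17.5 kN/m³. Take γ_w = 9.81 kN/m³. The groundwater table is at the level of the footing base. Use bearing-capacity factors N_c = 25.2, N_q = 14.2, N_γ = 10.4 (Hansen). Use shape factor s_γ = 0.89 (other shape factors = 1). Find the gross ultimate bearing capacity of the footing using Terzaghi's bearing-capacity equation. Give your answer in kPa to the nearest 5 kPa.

q = γ·D_f = 15.6 × 1.9 = 29.64 kPa.
For the ½γBN_γ term take γ' = 17.5 − 9.81 = 7.69 kN/m³ (soil below base is submerged).
q·N_q = 29.64 × 14.2 = 420.89 kPa
0.5·γ·B·N_γ·s_γ = 0.5 × 7.69 × 2.27 × 10.4 × 0.89 = 80.788 kPa
q_ult = 420.89 + 80.788 = 501.68 kPa.

q_ult ≈ 500 kPa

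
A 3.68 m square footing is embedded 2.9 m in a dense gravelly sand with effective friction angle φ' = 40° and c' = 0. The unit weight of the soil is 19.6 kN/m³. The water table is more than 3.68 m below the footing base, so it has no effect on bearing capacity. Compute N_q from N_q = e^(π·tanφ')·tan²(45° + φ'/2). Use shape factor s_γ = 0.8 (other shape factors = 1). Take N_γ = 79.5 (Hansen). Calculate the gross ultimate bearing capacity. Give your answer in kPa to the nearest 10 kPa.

q_ult ≈ 5940 kPa

tan40° = 0.8391, so N_q = e^(π×0.8391)·tan²(65°) = 13.959 × 4.599 = 64.2.
Effective surcharge at the founding depth q = γ·D_f = 19.6 × 2.9 = 56.84 kPa.
q_ult = q·N_q + 0.5·γ·B·N_γ·s_γ
     = 56.84 × 64.195 + 0.5 × 19.6 × 3.68 × 79.5 × 0.8
     = 3648.9 + 2293.7 = 5942.5 kPa.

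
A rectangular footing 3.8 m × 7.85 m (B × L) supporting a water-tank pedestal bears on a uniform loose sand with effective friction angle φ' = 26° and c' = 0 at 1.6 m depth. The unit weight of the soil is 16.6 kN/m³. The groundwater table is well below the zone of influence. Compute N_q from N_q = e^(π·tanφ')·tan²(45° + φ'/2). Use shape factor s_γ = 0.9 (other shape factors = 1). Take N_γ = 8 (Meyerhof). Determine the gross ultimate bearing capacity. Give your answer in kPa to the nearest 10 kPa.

q_ult ≈ 540 kPa

tan26° = 0.4877, so N_q = e^(π×0.4877)·tan²(58°) = 4.629 × 2.561 = 11.85.
q = γ·D_f = 16.6 × 1.6 = 26.56 kPa.
q·N_q = 26.56 × 11.854 = 314.85 kPa
0.5·γ·B·N_γ·s_γ = 0.5 × 16.6 × 3.8 × 8 × 0.9 = 227.09 kPa
q_ult = 314.85 + 227.09 = 541.94 kPa.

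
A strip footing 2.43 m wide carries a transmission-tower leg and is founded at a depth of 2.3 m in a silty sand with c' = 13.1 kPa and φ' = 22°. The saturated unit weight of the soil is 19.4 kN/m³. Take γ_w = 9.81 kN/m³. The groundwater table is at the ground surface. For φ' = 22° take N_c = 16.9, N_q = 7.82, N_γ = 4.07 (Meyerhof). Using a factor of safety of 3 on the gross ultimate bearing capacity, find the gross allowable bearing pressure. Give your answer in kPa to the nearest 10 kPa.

Water table at ground surface, so effective unit weight γ' = 19.4 − 9.81 = 9.59 kN/m³ is used throughout; overburden q = 9.59 × 2.3 = 22.057 kPa; the same γ' applies in the ½γBN_γ term.
Cohesion term c·N_c = 13.1 × 16.9 = 221.39 kPa; surcharge term q·N_q = 22.057 × 7.82 = 172.49 kPa; self-weight term 0.5·γ·B·N_γ = 0.5 × 9.59 × 2.43 × 4.07 = 47.423 kPa.
q_ult = 221.39 + 172.49 + 47.423 = 441.3 kPa.
q_all = 441.3 / 3 = 147.1 kPa.

q_all ≈ 150 kPa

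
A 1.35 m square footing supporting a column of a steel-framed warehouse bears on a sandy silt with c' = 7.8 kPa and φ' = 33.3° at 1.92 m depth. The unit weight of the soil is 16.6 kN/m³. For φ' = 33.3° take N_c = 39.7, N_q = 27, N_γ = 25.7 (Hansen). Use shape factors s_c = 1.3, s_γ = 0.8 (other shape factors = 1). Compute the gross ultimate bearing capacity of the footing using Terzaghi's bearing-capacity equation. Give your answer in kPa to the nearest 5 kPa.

Effective surcharge at the founding depth q = γ·D_f = 16.6 × 1.92 = 31.872 kPa.
q_ult = c·N_c·s_c + q·N_q + 0.5·γ·B·N_γ·s_γ
     = 7.8 × 39.7 × 1.3 + 31.872 × 27 + 0.5 × 16.6 × 1.35 × 25.7 × 0.8
     = 402.56 + 860.54 + 230.37 = 1493.5 kPa.

q_ult ≈ 1495 kPa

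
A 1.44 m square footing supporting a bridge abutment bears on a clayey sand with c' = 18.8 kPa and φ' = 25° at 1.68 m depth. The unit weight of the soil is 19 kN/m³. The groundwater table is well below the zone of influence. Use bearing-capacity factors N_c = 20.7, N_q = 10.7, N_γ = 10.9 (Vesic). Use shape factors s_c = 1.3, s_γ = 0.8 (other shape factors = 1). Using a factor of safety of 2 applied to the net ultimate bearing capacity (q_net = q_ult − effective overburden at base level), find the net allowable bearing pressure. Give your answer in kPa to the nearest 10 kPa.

Overburden at base level: q = 19 × 1.68 = 31.92 kPa.
Cohesion term c·N_c·s_c = 18.8 × 20.7 × 1.3 = 505.91 kPa; surcharge term q·N_q = 31.92 × 10.7 = 341.54 kPa; self-weight term 0.5·γ·B·N_γ·s_γ = 0.5 × 19 × 1.44 × 10.9 × 0.8 = 119.29 kPa.
q_ult = 505.91 + 341.54 + 119.29 = 966.74 kPa.
Net ultimate: q_net = 966.74 − 31.92 = 934.82 kPa.
q_all(net) = 934.82 / 2 = 467.41 kPa.

q_all(net) ≈ 470 kPa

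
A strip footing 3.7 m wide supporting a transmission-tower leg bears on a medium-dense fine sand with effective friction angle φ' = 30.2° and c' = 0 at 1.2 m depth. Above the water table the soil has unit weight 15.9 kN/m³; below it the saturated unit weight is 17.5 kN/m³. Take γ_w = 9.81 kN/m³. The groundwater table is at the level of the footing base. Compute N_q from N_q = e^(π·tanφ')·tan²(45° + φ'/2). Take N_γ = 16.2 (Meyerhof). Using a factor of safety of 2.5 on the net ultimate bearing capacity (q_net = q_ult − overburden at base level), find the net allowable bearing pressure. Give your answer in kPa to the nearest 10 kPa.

q_all(net) ≈ 230 kPa

N_q = e^(π·tan30.2°)·tan²(60.1°) = 18.82.
Effective surcharge at the founding depth q = γ·D_f = 15.9 × 1.2 = 19.08 kPa.
The water table coincides with the base, so in the self-weight term γ → γ' = 7.69 kN/m³.
q_ult = q·N_q + 0.5·γ·B·N_γ
     = 19.08 × 18.824 + 0.5 × 7.69 × 3.7 × 16.2
     = 359.16 + 230.47 = 589.63 kPa.
q_net = 589.63 − 19.08 = 570.55 kPa.
q_all(net) = 570.55 / 2.5 = 228.22 kPa.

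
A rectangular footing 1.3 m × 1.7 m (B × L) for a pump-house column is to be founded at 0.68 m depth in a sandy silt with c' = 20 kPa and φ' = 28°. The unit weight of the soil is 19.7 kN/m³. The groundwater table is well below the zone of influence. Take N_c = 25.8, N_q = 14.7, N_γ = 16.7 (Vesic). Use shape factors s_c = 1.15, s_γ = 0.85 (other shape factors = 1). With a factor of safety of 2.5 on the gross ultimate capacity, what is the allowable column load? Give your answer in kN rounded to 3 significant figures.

q = γ·D_f = 19.7 × 0.68 = 13.396 kPa.
c·N_c·s_c = 20 × 25.8 × 1.15 = 593.4 kPa
q·N_q = 13.396 × 14.7 = 196.92 kPa
0.5·γ·B·N_γ·s_γ = 0.5 × 19.7 × 1.3 × 16.7 × 0.85 = 181.77 kPa
q_ult = 593.4 + 196.92 + 181.77 = 972.09 kPa.
Gross allowable pressure q_all = 972.09 / 2.5 = 388.84 kPa.
Footing area = 2.21 m², so allowable column load = 388.84 × 2.21 = 859.33 kN.

P_all ≈ 859 kN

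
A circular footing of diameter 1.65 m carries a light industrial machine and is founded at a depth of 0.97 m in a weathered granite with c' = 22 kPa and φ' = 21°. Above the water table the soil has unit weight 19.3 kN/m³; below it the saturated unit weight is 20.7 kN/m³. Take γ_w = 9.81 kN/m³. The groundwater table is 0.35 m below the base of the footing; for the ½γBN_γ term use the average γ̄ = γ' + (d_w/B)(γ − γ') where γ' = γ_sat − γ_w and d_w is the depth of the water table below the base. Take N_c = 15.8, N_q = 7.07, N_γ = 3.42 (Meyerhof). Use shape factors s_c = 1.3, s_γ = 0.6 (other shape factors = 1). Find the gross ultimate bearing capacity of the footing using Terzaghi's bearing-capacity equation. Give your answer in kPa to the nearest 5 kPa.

q_ult ≈ 605 kPa

Effective surcharge at the founding depth q = γ·D_f = 19.3 × 0.97 = 18.721 kPa.
With d_w = 0.35 m < B, γ̄ = 10.89 + (0.35/1.65) × (19.3 − 10.89) = 12.674 kN/m³.
q_ult = c·N_c·s_c + q·N_q + 0.5·γ·B·N_γ·s_γ
     = 22 × 15.8 × 1.3 + 18.721 × 7.07 + 0.5 × 12.674 × 1.65 × 3.42 × 0.6
     = 451.88 + 132.36 + 21.456 = 605.69 kPa.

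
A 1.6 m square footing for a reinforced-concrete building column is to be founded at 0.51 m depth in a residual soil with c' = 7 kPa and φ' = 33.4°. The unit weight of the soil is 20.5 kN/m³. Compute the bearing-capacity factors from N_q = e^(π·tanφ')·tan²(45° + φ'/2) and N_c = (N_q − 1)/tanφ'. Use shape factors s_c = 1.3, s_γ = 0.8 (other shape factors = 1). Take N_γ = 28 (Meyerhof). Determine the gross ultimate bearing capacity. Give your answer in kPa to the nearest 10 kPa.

tan33.4° = 0.6594, so N_q = e^(π×0.6594)·tan²(61.7°) = 7.937 × 3.449 = 27.38.
N_c = (27.38 − 1)/tan33.4° = 40.
Effective surcharge at the founding depth q = γ·D_f = 20.5 × 0.51 = 10.455 kPa.
q_ult = c·N_c·s_c + q·N_q + 0.5·γ·B·N_γ·s_γ
     = 7 × 40 × 1.3 + 10.455 × 27.375 + 0.5 × 20.5 × 1.6 × 28 × 0.8
     = 364 + 286.21 + 367.36 = 1017.6 kPa.

q_ult ≈ 1020 kPa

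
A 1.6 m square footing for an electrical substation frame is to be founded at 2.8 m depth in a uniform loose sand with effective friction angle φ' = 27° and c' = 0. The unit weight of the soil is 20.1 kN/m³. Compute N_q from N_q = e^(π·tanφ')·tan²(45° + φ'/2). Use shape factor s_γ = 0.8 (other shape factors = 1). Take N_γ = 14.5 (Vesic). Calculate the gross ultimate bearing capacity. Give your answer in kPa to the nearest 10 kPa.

tan27° = 0.5095, so N_q = e^(π×0.5095)·tan²(58.5°) = 4.957 × 2.663 = 13.2.
Overburden at base level: q = 20.1 × 2.8 = 56.28 kPa.
Surcharge term q·N_q = 56.28 × 13.199 = 742.85 kPa; self-weight term 0.5·γ·B·N_γ·s_γ = 0.5 × 20.1 × 1.6 × 14.5 × 0.8 = 186.53 kPa.
q_ult = 742.85 + 186.53 = 929.38 kPa.

q_ult ≈ 930 kPa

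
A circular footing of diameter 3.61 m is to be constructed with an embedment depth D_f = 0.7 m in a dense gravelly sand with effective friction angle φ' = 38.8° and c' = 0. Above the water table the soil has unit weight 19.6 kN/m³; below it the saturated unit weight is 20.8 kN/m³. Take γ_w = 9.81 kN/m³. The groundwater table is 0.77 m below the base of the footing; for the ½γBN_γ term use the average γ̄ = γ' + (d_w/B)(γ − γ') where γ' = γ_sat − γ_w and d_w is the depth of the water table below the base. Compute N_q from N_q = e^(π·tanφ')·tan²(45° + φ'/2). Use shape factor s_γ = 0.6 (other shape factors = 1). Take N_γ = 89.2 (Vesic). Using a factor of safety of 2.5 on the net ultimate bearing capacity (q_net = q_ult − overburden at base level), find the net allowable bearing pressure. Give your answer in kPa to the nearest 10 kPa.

q_all(net) ≈ 790 kPa

N_q = e^(π·tan38.8°)·tan²(64.4°) = 54.46.
Effective surcharge at the founding depth q = γ·D_f = 19.6 × 0.7 = 13.72 kPa.
With d_w = 0.77 m < B, γ̄ = 10.99 + (0.77/3.61) × (19.6 − 10.99) = 12.826 kN/m³.
q_ult = q·N_q + 0.5·γ·B·N_γ·s_γ
     = 13.72 × 54.463 + 0.5 × 12.826 × 3.61 × 89.2 × 0.6
     = 747.23 + 1239.1 = 1986.3 kPa.
q_net = 1986.3 − 13.72 = 1972.6 kPa.
q_all(net) = 1972.6 / 2.5 = 789.04 kPa.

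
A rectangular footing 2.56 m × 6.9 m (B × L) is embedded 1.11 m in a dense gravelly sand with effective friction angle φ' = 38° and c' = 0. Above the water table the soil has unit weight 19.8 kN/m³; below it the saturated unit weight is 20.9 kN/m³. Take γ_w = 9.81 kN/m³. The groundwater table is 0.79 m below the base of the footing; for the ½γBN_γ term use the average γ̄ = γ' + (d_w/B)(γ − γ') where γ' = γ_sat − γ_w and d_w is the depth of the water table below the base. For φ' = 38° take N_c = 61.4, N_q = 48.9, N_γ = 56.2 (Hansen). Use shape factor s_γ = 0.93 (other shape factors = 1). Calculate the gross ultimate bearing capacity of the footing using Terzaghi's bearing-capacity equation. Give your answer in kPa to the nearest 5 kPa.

q = γ·D_f = 19.8 × 1.11 = 21.978 kPa.
γ' = 11.09 kN/m³; averaging over the depth B below the base, γ̄ = γ' + (d_w/B)(γ − γ') = 13.778 kN/m³.
q·N_q = 21.978 × 48.9 = 1074.7 kPa
0.5·γ·B·N_γ·s_γ = 0.5 × 13.778 × 2.56 × 56.2 × 0.93 = 921.74 kPa
q_ult = 1074.7 + 921.74 = 1996.5 kPa.

q_ult ≈ 1995 kPa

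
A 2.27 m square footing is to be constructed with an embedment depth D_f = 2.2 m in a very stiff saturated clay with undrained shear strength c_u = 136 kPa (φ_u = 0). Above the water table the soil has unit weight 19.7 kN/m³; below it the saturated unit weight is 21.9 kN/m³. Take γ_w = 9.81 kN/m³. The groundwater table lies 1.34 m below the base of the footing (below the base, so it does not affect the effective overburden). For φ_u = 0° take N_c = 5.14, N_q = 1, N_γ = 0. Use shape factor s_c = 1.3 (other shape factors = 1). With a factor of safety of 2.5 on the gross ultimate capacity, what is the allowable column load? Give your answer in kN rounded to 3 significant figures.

P_all ≈ 1960 kN

Effective surcharge at the founding depth q = γ·D_f = 19.7 × 2.2 = 43.34 kPa.
q_ult = c·N_c·s_c + q·N_q
     = 136 × 5.14 × 1.3 + 43.34 × 1
     = 908.75 + 43.34 = 952.09 kPa.
Gross allowable pressure q_all = 952.09 / 2.5 = 380.84 kPa.
Footing area = 5.1529 m², so allowable column load = 380.84 × 5.1529 = 1962.4 kN.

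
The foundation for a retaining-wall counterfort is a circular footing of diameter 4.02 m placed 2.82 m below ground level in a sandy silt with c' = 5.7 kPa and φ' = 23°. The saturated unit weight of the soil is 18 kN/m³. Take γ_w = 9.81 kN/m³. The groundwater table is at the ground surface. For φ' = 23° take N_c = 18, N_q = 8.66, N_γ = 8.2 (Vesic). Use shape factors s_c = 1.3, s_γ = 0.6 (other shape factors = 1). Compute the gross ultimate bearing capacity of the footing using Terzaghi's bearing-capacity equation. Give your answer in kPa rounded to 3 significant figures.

q_ult ≈ 414 kPa

Water table at ground surface, so effective unit weight γ' = 18 − 9.81 = 8.19 kN/m³ is used throughout; overburden q = 8.19 × 2.82 = 23.096 kPa; the same γ' applies in the ½γBN_γ term.
Cohesion term c·N_c·s_c = 5.7 × 18 × 1.3 = 133.38 kPa; surcharge term q·N_q = 23.096 × 8.66 = 200.01 kPa; self-weight term 0.5·γ·B·N_γ·s_γ = 0.5 × 8.19 × 4.02 × 8.2 × 0.6 = 80.993 kPa.
q_ult = 133.38 + 200.01 + 80.993 = 414.38 kPa.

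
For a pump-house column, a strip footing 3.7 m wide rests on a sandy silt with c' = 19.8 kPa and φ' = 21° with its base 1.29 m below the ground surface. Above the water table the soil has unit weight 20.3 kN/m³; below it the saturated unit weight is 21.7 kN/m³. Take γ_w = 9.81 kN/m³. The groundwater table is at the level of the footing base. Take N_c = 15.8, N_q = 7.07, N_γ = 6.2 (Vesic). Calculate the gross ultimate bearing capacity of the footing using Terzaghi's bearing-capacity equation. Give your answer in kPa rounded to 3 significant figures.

q_ult ≈ 634 kPa

q = γ·D_f = 20.3 × 1.29 = 26.187 kPa.
For the ½γBN_γ term take γ' = 21.7 − 9.81 = 11.89 kN/m³ (soil below base is submerged).
c·N_c = 19.8 × 15.8 = 312.84 kPa
q·N_q = 26.187 × 7.07 = 185.14 kPa
0.5·γ·B·N_γ = 0.5 × 11.89 × 3.7 × 6.2 = 136.38 kPa
q_ult = 312.84 + 185.14 + 136.38 = 634.36 kPa.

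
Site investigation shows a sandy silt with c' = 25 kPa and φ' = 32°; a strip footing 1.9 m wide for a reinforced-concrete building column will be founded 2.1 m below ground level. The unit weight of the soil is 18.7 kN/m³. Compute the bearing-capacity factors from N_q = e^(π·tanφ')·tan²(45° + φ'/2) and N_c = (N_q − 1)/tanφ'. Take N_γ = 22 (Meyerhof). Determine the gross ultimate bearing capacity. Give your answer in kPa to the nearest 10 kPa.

tan32° = 0.6249, so N_q = e^(π×0.6249)·tan²(61°) = 7.121 × 3.255 = 23.18.
N_c = (23.18 − 1)/tan32° = 35.49.
q = γ·D_f = 18.7 × 2.1 = 39.27 kPa.
c·N_c = 25 × 35.49 = 887.26 kPa
q·N_q = 39.27 × 23.177 = 910.15 kPa
0.5·γ·B·N_γ = 0.5 × 18.7 × 1.9 × 22 = 390.83 kPa
q_ult = 887.26 + 910.15 + 390.83 = 2188.2 kPa.

q_ult ≈ 2190 kPa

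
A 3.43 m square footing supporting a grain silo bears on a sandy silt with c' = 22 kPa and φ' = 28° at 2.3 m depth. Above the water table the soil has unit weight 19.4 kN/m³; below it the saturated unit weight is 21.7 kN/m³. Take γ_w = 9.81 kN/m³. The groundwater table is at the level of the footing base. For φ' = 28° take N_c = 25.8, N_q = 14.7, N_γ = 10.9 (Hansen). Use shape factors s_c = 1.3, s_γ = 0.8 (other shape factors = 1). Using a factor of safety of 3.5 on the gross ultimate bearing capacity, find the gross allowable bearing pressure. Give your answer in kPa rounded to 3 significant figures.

q_all ≈ 449 kPa

Effective surcharge at the founding depth q = γ·D_f = 19.4 × 2.3 = 44.62 kPa.
The water table coincides with the base, so in the self-weight term γ → γ' = 11.89 kN/m³.
q_ult = c·N_c·s_c + q·N_q + 0.5·γ·B·N_γ·s_γ
     = 22 × 25.8 × 1.3 + 44.62 × 14.7 + 0.5 × 11.89 × 3.43 × 10.9 × 0.8
     = 737.88 + 655.91 + 177.81 = 1571.6 kPa.
q_all = 1571.6 / 3.5 = 449.03 kPa.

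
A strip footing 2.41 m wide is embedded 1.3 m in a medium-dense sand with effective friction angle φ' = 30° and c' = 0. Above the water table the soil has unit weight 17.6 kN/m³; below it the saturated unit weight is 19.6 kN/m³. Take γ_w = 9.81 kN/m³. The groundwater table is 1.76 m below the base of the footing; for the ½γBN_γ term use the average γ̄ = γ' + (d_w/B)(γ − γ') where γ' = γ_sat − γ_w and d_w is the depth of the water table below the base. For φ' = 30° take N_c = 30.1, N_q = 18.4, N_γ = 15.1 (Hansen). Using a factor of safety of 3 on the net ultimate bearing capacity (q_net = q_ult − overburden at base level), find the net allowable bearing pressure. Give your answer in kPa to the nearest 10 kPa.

Effective surcharge at the founding depth q = γ·D_f = 17.6 × 1.3 = 22.88 kPa.
With d_w = 1.76 m < B, γ̄ = 9.79 + (1.76/2.41) × (17.6 − 9.79) = 15.494 kN/m³.
q_ult = q·N_q + 0.5·γ·B·N_γ
     = 22.88 × 18.4 + 0.5 × 15.494 × 2.41 × 15.1
     = 420.99 + 281.91 = 702.91 kPa.
q_net = 702.91 − 22.88 = 680.03 kPa.
q_all(net) = 680.03 / 3 = 226.68 kPa.

q_all(net) ≈ 230 kPa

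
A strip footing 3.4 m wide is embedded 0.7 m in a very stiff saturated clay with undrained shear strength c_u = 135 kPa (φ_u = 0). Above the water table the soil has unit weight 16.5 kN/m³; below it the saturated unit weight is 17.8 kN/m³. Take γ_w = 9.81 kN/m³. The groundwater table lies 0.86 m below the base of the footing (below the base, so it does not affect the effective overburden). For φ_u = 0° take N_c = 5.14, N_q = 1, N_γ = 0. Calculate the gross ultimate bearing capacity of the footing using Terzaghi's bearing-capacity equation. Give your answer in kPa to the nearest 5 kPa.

q_ult ≈ 705 kPa

Overburden at base level: q = 16.5 × 0.7 = 11.55 kPa.
Cohesion term c·N_c = 135 × 5.14 = 693.9 kPa; surcharge term q·N_q = 11.55 × 1 = 11.55 kPa.
q_ult = 693.9 + 11.55 = 705.45 kPa.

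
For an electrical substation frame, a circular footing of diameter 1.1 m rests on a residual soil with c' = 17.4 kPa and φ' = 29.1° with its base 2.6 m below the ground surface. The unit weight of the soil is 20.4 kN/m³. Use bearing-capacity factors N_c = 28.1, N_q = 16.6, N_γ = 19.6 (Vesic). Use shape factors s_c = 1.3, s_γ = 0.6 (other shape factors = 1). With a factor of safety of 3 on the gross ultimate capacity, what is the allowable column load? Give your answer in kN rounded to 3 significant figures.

P_all ≈ 522 kN

Effective surcharge at the founding depth q = γ·D_f = 20.4 × 2.6 = 53.04 kPa.
q_ult = c·N_c·s_c + q·N_q + 0.5·γ·B·N_γ·s_γ
     = 17.4 × 28.1 × 1.3 + 53.04 × 16.6 + 0.5 × 20.4 × 1.1 × 19.6 × 0.6
     = 635.62 + 880.46 + 131.95 = 1648 kPa.
Gross allowable pressure q_all = 1648 / 3 = 549.34 kPa.
Footing area = 0.9503 m², so allowable column load = 549.34 × 0.9503 = 522.04 kN.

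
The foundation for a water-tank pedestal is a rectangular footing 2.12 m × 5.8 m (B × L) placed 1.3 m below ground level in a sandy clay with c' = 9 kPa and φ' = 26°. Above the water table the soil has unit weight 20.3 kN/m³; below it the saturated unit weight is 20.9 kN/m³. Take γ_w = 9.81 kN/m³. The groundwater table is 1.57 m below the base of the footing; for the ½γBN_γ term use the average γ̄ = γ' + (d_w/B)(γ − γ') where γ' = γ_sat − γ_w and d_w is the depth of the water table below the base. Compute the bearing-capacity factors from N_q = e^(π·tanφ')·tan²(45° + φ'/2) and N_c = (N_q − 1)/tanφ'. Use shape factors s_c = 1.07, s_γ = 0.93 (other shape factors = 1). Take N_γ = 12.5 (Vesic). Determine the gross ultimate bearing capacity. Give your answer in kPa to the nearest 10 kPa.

q_ult ≈ 750 kPa

tan26° = 0.4877, so N_q = e^(π×0.4877)·tan²(58°) = 4.629 × 2.561 = 11.85.
N_c = (11.85 − 1)/tan26° = 22.25.
Overburden at base level: q = 20.3 × 1.3 = 26.39 kPa.
The water table is 1.57 m below the base (< B = 2.12 m), so the ½γBN_γ term uses γ̄ = γ' + (d_w/B)(γ − γ') = 11.09 + (1.57/2.12)(20.3 − 11.09) = 17.911 kN/m³.
Cohesion term c·N_c·s_c = 9 × 22.254 × 1.07 = 214.31 kPa; surcharge term q·N_q = 26.39 × 11.854 = 312.83 kPa; self-weight term 0.5·γ·B·N_γ·s_γ = 0.5 × 17.911 × 2.12 × 12.5 × 0.93 = 220.7 kPa.
q_ult = 214.31 + 312.83 + 220.7 = 747.85 kPa.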